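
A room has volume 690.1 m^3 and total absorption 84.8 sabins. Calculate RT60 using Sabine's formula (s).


Given values:
  V = 690.1 m^3
  A = 84.8 sabins
Formula: RT60 = 0.161 * V / A
Numerator: 0.161 * 690.1 = 111.1061
RT60 = 111.1061 / 84.8 = 1.31

1.31 s


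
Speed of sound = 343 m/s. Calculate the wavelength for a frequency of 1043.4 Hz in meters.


Given values:
  c = 343 m/s, f = 1043.4 Hz
Formula: lambda = c / f
lambda = 343 / 1043.4
lambda = 0.3287

0.3287 m


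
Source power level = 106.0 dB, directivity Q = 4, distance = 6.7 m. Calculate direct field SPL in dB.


Given values:
  Lw = 106.0 dB, Q = 4, r = 6.7 m
Formula: SPL = Lw + 10 * log10(Q / (4 * pi * r^2))
Compute 4 * pi * r^2 = 4 * pi * 6.7^2 = 564.1044
Compute Q / denom = 4 / 564.1044 = 0.00709089
Compute 10 * log10(0.00709089) = -21.493
SPL = 106.0 + (-21.493) = 84.51

84.51 dB


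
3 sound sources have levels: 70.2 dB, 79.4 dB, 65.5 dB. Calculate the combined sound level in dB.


Formula: L_total = 10 * log10( sum(10^(Li/10)) )
  Source 1: 10^(70.2/10) = 10471285.4805
  Source 2: 10^(79.4/10) = 87096358.9956
  Source 3: 10^(65.5/10) = 3548133.8923
Sum of linear values = 101115778.3684
L_total = 10 * log10(101115778.3684) = 80.05

80.05 dB


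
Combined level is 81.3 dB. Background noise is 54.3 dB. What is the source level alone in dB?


Given values:
  L_total = 81.3 dB, L_bg = 54.3 dB
Formula: L_source = 10 * log10(10^(L_total/10) - 10^(L_bg/10))
Convert to linear:
  10^(81.3/10) = 134896288.2592
  10^(54.3/10) = 269153.4804
Difference: 134896288.2592 - 269153.4804 = 134627134.7788
L_source = 10 * log10(134627134.7788) = 81.29

81.29 dB


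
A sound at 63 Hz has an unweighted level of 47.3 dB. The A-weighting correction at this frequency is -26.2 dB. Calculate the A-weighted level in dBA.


Given values:
  SPL = 47.3 dB
  A-weighting at 63 Hz = -26.2 dB
Formula: L_A = SPL + A_weight
L_A = 47.3 + (-26.2)
L_A = 21.1

21.1 dBA


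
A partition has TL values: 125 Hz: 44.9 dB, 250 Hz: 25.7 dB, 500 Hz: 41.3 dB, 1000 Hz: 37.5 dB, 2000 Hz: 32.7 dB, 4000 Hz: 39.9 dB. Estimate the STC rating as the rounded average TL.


Given TL values at each frequency:
  125 Hz: 44.9 dB
  250 Hz: 25.7 dB
  500 Hz: 41.3 dB
  1000 Hz: 37.5 dB
  2000 Hz: 32.7 dB
  4000 Hz: 39.9 dB
Formula: STC ~ round(average of TL values)
Sum = 44.9 + 25.7 + 41.3 + 37.5 + 32.7 + 39.9 = 222.0
Average = 222.0 / 6 = 37.0
Rounded: 37

37


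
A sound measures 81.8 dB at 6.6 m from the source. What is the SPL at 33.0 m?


Given values:
  SPL1 = 81.8 dB, r1 = 6.6 m, r2 = 33.0 m
Formula: SPL2 = SPL1 - 20 * log10(r2 / r1)
Compute ratio: r2 / r1 = 33.0 / 6.6 = 5.0
Compute log10: log10(5.0) = 0.69897
Compute drop: 20 * 0.69897 = 13.9794
SPL2 = 81.8 - 13.9794 = 67.82

67.82 dB


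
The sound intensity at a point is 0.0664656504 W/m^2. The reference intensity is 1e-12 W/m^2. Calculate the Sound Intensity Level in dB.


Given values:
  I = 0.0664656504 W/m^2
  I_ref = 1e-12 W/m^2
Formula: SIL = 10 * log10(I / I_ref)
Compute ratio: I / I_ref = 66465650400
Compute log10: log10(66465650400) = 10.822597
Multiply: SIL = 10 * 10.822597 = 108.23

108.23 dB


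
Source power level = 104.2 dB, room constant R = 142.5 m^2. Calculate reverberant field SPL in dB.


Given values:
  Lw = 104.2 dB, R = 142.5 m^2
Formula: SPL = Lw + 10 * log10(4 / R)
Compute 4 / R = 4 / 142.5 = 0.02807
Compute 10 * log10(0.02807) = -15.5176
SPL = 104.2 + (-15.5176) = 88.68

88.68 dB


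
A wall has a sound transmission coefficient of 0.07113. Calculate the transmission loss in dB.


Given values:
  tau = 0.07113
Formula: TL = 10 * log10(1 / tau)
Compute 1 / tau = 1 / 0.07113 = 14.0588
Compute log10(14.0588) = 1.147948
TL = 10 * 1.147948 = 11.48

11.48 dB


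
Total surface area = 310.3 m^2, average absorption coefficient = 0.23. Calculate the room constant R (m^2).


Given values:
  S = 310.3 m^2, alpha = 0.23
Formula: R = S * alpha / (1 - alpha)
Numerator: 310.3 * 0.23 = 71.369
Denominator: 1 - 0.23 = 0.77
R = 71.369 / 0.77 = 92.69

92.69 m^2


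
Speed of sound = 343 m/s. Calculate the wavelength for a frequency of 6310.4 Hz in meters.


Given values:
  c = 343 m/s, f = 6310.4 Hz
Formula: lambda = c / f
lambda = 343 / 6310.4
lambda = 0.0544

0.0544 m


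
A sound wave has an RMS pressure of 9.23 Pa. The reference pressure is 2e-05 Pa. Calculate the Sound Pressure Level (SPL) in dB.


Given values:
  p = 9.23 Pa
  p_ref = 2e-05 Pa
Formula: SPL = 20 * log10(p / p_ref)
Compute ratio: p / p_ref = 9.23 / 2e-05 = 461500
Compute log10: log10(461500) = 5.664172
Multiply: SPL = 20 * 5.664172 = 113.28

113.28 dB


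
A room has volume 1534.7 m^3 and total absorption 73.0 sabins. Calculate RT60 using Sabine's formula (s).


Given values:
  V = 1534.7 m^3
  A = 73.0 sabins
Formula: RT60 = 0.161 * V / A
Numerator: 0.161 * 1534.7 = 247.0867
RT60 = 247.0867 / 73.0 = 3.385

3.385 s


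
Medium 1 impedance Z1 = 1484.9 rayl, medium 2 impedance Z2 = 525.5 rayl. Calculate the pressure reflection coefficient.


Given values:
  Z1 = 1484.9 rayl, Z2 = 525.5 rayl
Formula: R = (Z2 - Z1) / (Z2 + Z1)
Numerator: Z2 - Z1 = 525.5 - 1484.9 = -959.4
Denominator: Z2 + Z1 = 525.5 + 1484.9 = 2010.4
R = -959.4 / 2010.4 = -0.4772

-0.4772


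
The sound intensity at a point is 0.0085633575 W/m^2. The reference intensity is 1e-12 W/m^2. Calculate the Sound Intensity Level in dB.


Given values:
  I = 0.0085633575 W/m^2
  I_ref = 1e-12 W/m^2
Formula: SIL = 10 * log10(I / I_ref)
Compute ratio: I / I_ref = 8563357500
Compute log10: log10(8563357500) = 9.932644
Multiply: SIL = 10 * 9.932644 = 99.33

99.33 dB


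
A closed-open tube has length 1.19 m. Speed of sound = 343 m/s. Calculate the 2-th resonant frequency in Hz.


Given values:
  Tube type: closed-open, L = 1.19 m, c = 343 m/s, n = 2
Formula: f_n = (2n - 1) * c / (4 * L)
Compute 2n - 1 = 2*2 - 1 = 3
Compute 4 * L = 4 * 1.19 = 4.76
f = 3 * 343 / 4.76
f = 216.18

216.18 Hz


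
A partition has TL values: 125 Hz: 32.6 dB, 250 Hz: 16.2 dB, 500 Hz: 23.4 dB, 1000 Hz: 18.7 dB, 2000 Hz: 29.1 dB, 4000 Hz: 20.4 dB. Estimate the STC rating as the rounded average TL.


Given TL values at each frequency:
  125 Hz: 32.6 dB
  250 Hz: 16.2 dB
  500 Hz: 23.4 dB
  1000 Hz: 18.7 dB
  2000 Hz: 29.1 dB
  4000 Hz: 20.4 dB
Formula: STC ~ round(average of TL values)
Sum = 32.6 + 16.2 + 23.4 + 18.7 + 29.1 + 20.4 = 140.4
Average = 140.4 / 6 = 23.4
Rounded: 23

23


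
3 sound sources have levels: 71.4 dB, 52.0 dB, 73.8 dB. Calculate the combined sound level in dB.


Formula: L_total = 10 * log10( sum(10^(Li/10)) )
  Source 1: 10^(71.4/10) = 13803842.646
  Source 2: 10^(52.0/10) = 158489.3192
  Source 3: 10^(73.8/10) = 23988329.1902
Sum of linear values = 37950661.1554
L_total = 10 * log10(37950661.1554) = 75.79

75.79 dB


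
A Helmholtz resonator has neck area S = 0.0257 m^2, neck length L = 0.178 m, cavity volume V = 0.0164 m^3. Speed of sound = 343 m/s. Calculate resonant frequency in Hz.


Given values:
  S = 0.0257 m^2, L = 0.178 m, V = 0.0164 m^3, c = 343 m/s
Formula: f = (c / (2*pi)) * sqrt(S / (V * L))
Compute V * L = 0.0164 * 0.178 = 0.0029192
Compute S / (V * L) = 0.0257 / 0.0029192 = 8.8038
Compute sqrt(8.8038) = 2.96712
Compute c / (2*pi) = 343 / 6.283185 = 54.590148
f = 54.590148 * 2.96712 = 161.98

161.98 Hz


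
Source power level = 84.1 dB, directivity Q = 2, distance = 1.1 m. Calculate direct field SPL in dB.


Given values:
  Lw = 84.1 dB, Q = 2, r = 1.1 m
Formula: SPL = Lw + 10 * log10(Q / (4 * pi * r^2))
Compute 4 * pi * r^2 = 4 * pi * 1.1^2 = 15.2053
Compute Q / denom = 2 / 15.2053 = 0.13153308
Compute 10 * log10(0.13153308) = -8.8097
SPL = 84.1 + (-8.8097) = 75.29

75.29 dB


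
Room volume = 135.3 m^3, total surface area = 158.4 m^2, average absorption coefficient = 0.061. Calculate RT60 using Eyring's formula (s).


Given values:
  V = 135.3 m^3, S = 158.4 m^2, alpha = 0.061
Formula: RT60 = 0.161 * V / (-S * ln(1 - alpha))
Compute ln(1 - 0.061) = ln(0.939) = -0.06294
Denominator: -158.4 * -0.06294 = 9.9697
Numerator: 0.161 * 135.3 = 21.7833
RT60 = 21.7833 / 9.9697 = 2.185

2.185 s


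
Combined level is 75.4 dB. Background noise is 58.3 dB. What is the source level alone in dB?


Given values:
  L_total = 75.4 dB, L_bg = 58.3 dB
Formula: L_source = 10 * log10(10^(L_total/10) - 10^(L_bg/10))
Convert to linear:
  10^(75.4/10) = 34673685.0453
  10^(58.3/10) = 676082.9754
Difference: 34673685.0453 - 676082.9754 = 33997602.0699
L_source = 10 * log10(33997602.0699) = 75.31

75.31 dB


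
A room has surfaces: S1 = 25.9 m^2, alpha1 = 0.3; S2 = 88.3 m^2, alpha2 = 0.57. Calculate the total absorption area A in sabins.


Given surfaces:
  Surface 1: 25.9 * 0.3 = 7.77
  Surface 2: 88.3 * 0.57 = 50.331
Formula: A = sum(Si * alpha_i)
A = 7.77 + 50.331
A = 58.1

58.1 sabins


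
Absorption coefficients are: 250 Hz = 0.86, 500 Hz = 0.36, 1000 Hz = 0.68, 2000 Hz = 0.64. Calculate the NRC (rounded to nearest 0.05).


Given values:
  a_250 = 0.86, a_500 = 0.36
  a_1000 = 0.68, a_2000 = 0.64
Formula: NRC = (a250 + a500 + a1000 + a2000) / 4
Sum = 0.86 + 0.36 + 0.68 + 0.64 = 2.54
NRC = 2.54 / 4 = 0.635
Rounded to nearest 0.05: 0.65

0.65


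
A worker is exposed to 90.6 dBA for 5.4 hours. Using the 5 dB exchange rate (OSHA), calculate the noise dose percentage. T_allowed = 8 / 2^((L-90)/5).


Given values:
  L = 90.6 dBA, T = 5.4 hours
Formula: T_allowed = 8 / 2^((L - 90) / 5)
Compute exponent: (90.6 - 90) / 5 = 0.12
Compute 2^(0.12) = 1.086735
T_allowed = 8 / 1.086735 = 7.3615 hours
Dose = (T / T_allowed) * 100
Dose = (5.4 / 7.3615) * 100 = 73.35

73.35 %


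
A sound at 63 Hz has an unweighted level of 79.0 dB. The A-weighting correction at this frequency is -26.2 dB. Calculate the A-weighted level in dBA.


Given values:
  SPL = 79.0 dB
  A-weighting at 63 Hz = -26.2 dB
Formula: L_A = SPL + A_weight
L_A = 79.0 + (-26.2)
L_A = 52.8

52.8 dBA


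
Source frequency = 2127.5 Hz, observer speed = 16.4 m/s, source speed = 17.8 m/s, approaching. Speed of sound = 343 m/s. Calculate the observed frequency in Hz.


Given values:
  f_s = 2127.5 Hz, v_o = 16.4 m/s, v_s = 17.8 m/s
  Direction: approaching
Formula: f_o = f_s * (c + v_o) / (c - v_s)
Numerator: c + v_o = 343 + 16.4 = 359.4
Denominator: c - v_s = 343 - 17.8 = 325.2
f_o = 2127.5 * 359.4 / 325.2 = 2351.24

2351.24 Hz


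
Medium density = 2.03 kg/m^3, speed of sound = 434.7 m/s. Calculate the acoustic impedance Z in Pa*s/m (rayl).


Given values:
  rho = 2.03 kg/m^3
  c = 434.7 m/s
Formula: Z = rho * c
Z = 2.03 * 434.7
Z = 882.44

882.44 rayl


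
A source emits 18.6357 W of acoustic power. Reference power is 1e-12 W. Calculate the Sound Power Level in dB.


Given values:
  W = 18.6357 W
  W_ref = 1e-12 W
Formula: SWL = 10 * log10(W / W_ref)
Compute ratio: W / W_ref = 18635700000000
Compute log10: log10(18635700000000) = 13.270346
Multiply: SWL = 10 * 13.270346 = 132.7

132.7 dB


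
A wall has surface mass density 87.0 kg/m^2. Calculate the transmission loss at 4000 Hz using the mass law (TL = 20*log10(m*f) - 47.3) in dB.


Given values:
  m = 87.0 kg/m^2, f = 4000 Hz
Formula: TL = 20 * log10(m * f) - 47.3
Compute m * f = 87.0 * 4000 = 348000.0
Compute log10(348000.0) = 5.541579
Compute 20 * 5.541579 = 110.8316
TL = 110.8316 - 47.3 = 63.53

63.53 dB


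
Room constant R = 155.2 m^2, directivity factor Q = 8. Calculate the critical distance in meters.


Given values:
  R = 155.2 m^2, Q = 8
Formula: d_c = 0.141 * sqrt(Q * R)
Compute Q * R = 8 * 155.2 = 1241.6
Compute sqrt(1241.6) = 35.2363
d_c = 0.141 * 35.2363 = 4.968

4.968 m


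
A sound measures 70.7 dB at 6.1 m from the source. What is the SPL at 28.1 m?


Given values:
  SPL1 = 70.7 dB, r1 = 6.1 m, r2 = 28.1 m
Formula: SPL2 = SPL1 - 20 * log10(r2 / r1)
Compute ratio: r2 / r1 = 28.1 / 6.1 = 4.6066
Compute log10: log10(4.6066) = 0.663381
Compute drop: 20 * 0.663381 = 13.2676
SPL2 = 70.7 - 13.2676 = 57.43

57.43 dB


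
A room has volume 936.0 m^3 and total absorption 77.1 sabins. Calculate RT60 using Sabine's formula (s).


Given values:
  V = 936.0 m^3
  A = 77.1 sabins
Formula: RT60 = 0.161 * V / A
Numerator: 0.161 * 936.0 = 150.696
RT60 = 150.696 / 77.1 = 1.955

1.955 s


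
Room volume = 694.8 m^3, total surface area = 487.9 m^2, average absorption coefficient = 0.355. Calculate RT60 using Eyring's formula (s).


Given values:
  V = 694.8 m^3, S = 487.9 m^2, alpha = 0.355
Formula: RT60 = 0.161 * V / (-S * ln(1 - alpha))
Compute ln(1 - 0.355) = ln(0.645) = -0.438505
Denominator: -487.9 * -0.438505 = 213.9466
Numerator: 0.161 * 694.8 = 111.8628
RT60 = 111.8628 / 213.9466 = 0.523

0.523 s


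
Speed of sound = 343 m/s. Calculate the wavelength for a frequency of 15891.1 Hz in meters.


Given values:
  c = 343 m/s, f = 15891.1 Hz
Formula: lambda = c / f
lambda = 343 / 15891.1
lambda = 0.0216

0.0216 m


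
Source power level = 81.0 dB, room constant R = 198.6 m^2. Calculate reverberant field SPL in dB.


Given values:
  Lw = 81.0 dB, R = 198.6 m^2
Formula: SPL = Lw + 10 * log10(4 / R)
Compute 4 / R = 4 / 198.6 = 0.020141
Compute 10 * log10(0.020141) = -16.9592
SPL = 81.0 + (-16.9592) = 64.04

64.04 dB


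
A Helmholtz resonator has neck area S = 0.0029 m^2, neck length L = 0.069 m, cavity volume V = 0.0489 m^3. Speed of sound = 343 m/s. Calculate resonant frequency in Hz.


Given values:
  S = 0.0029 m^2, L = 0.069 m, V = 0.0489 m^3, c = 343 m/s
Formula: f = (c / (2*pi)) * sqrt(S / (V * L))
Compute V * L = 0.0489 * 0.069 = 0.0033741
Compute S / (V * L) = 0.0029 / 0.0033741 = 0.8595
Compute sqrt(0.8595) = 0.927092
Compute c / (2*pi) = 343 / 6.283185 = 54.590148
f = 54.590148 * 0.927092 = 50.61

50.61 Hz


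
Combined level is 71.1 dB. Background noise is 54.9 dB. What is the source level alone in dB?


Given values:
  L_total = 71.1 dB, L_bg = 54.9 dB
Formula: L_source = 10 * log10(10^(L_total/10) - 10^(L_bg/10))
Convert to linear:
  10^(71.1/10) = 12882495.5169
  10^(54.9/10) = 309029.5433
Difference: 12882495.5169 - 309029.5433 = 12573465.9736
L_source = 10 * log10(12573465.9736) = 70.99

70.99 dB


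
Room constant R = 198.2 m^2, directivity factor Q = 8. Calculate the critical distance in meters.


Given values:
  R = 198.2 m^2, Q = 8
Formula: d_c = 0.141 * sqrt(Q * R)
Compute Q * R = 8 * 198.2 = 1585.6
Compute sqrt(1585.6) = 39.8196
d_c = 0.141 * 39.8196 = 5.615

5.615 m


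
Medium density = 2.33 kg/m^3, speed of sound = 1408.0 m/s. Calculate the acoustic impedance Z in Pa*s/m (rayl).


Given values:
  rho = 2.33 kg/m^3
  c = 1408.0 m/s
Formula: Z = rho * c
Z = 2.33 * 1408.0
Z = 3280.64

3280.64 rayl


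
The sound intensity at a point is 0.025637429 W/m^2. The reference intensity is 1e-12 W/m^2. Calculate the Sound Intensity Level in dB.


Given values:
  I = 0.025637429 W/m^2
  I_ref = 1e-12 W/m^2
Formula: SIL = 10 * log10(I / I_ref)
Compute ratio: I / I_ref = 25637429000
Compute log10: log10(25637429000) = 10.408874
Multiply: SIL = 10 * 10.408874 = 104.09

104.09 dB


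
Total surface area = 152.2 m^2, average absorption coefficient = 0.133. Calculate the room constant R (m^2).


Given values:
  S = 152.2 m^2, alpha = 0.133
Formula: R = S * alpha / (1 - alpha)
Numerator: 152.2 * 0.133 = 20.2426
Denominator: 1 - 0.133 = 0.867
R = 20.2426 / 0.867 = 23.35

23.35 m^2


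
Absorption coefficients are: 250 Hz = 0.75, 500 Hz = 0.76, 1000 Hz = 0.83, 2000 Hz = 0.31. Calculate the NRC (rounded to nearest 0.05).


Given values:
  a_250 = 0.75, a_500 = 0.76
  a_1000 = 0.83, a_2000 = 0.31
Formula: NRC = (a250 + a500 + a1000 + a2000) / 4
Sum = 0.75 + 0.76 + 0.83 + 0.31 = 2.65
NRC = 2.65 / 4 = 0.6625
Rounded to nearest 0.05: 0.65

0.65


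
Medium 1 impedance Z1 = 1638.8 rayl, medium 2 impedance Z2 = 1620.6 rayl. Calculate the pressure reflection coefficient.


Given values:
  Z1 = 1638.8 rayl, Z2 = 1620.6 rayl
Formula: R = (Z2 - Z1) / (Z2 + Z1)
Numerator: Z2 - Z1 = 1620.6 - 1638.8 = -18.2
Denominator: Z2 + Z1 = 1620.6 + 1638.8 = 3259.4
R = -18.2 / 3259.4 = -0.0056

-0.0056


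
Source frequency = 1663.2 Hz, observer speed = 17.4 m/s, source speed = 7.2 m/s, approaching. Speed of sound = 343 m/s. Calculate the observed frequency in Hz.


Given values:
  f_s = 1663.2 Hz, v_o = 17.4 m/s, v_s = 7.2 m/s
  Direction: approaching
Formula: f_o = f_s * (c + v_o) / (c - v_s)
Numerator: c + v_o = 343 + 17.4 = 360.4
Denominator: c - v_s = 343 - 7.2 = 335.8
f_o = 1663.2 * 360.4 / 335.8 = 1785.04

1785.04 Hz


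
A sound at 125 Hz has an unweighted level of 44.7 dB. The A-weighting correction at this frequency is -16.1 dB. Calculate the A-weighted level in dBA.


Given values:
  SPL = 44.7 dB
  A-weighting at 125 Hz = -16.1 dB
Formula: L_A = SPL + A_weight
L_A = 44.7 + (-16.1)
L_A = 28.6

28.6 dBA


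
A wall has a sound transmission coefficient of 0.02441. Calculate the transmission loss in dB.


Given values:
  tau = 0.02441
Formula: TL = 10 * log10(1 / tau)
Compute 1 / tau = 1 / 0.02441 = 40.9668
Compute log10(40.9668) = 1.612432
TL = 10 * 1.612432 = 16.12

16.12 dB


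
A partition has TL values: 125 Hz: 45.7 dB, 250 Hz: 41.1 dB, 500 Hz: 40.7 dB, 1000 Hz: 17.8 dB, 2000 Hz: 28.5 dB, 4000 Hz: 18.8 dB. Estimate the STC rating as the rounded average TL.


Given TL values at each frequency:
  125 Hz: 45.7 dB
  250 Hz: 41.1 dB
  500 Hz: 40.7 dB
  1000 Hz: 17.8 dB
  2000 Hz: 28.5 dB
  4000 Hz: 18.8 dB
Formula: STC ~ round(average of TL values)
Sum = 45.7 + 41.1 + 40.7 + 17.8 + 28.5 + 18.8 = 192.6
Average = 192.6 / 6 = 32.1
Rounded: 32

32


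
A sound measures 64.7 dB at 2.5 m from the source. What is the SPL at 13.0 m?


Given values:
  SPL1 = 64.7 dB, r1 = 2.5 m, r2 = 13.0 m
Formula: SPL2 = SPL1 - 20 * log10(r2 / r1)
Compute ratio: r2 / r1 = 13.0 / 2.5 = 5.2
Compute log10: log10(5.2) = 0.716003
Compute drop: 20 * 0.716003 = 14.3201
SPL2 = 64.7 - 14.3201 = 50.38

50.38 dB


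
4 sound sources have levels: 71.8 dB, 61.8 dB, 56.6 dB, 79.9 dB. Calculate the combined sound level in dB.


Formula: L_total = 10 * log10( sum(10^(Li/10)) )
  Source 1: 10^(71.8/10) = 15135612.4844
  Source 2: 10^(61.8/10) = 1513561.2484
  Source 3: 10^(56.6/10) = 457088.1896
  Source 4: 10^(79.9/10) = 97723722.0956
Sum of linear values = 114829984.018
L_total = 10 * log10(114829984.018) = 80.6

80.6 dB


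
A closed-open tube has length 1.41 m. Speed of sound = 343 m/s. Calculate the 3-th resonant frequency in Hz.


Given values:
  Tube type: closed-open, L = 1.41 m, c = 343 m/s, n = 3
Formula: f_n = (2n - 1) * c / (4 * L)
Compute 2n - 1 = 2*3 - 1 = 5
Compute 4 * L = 4 * 1.41 = 5.64
f = 5 * 343 / 5.64
f = 304.08

304.08 Hz


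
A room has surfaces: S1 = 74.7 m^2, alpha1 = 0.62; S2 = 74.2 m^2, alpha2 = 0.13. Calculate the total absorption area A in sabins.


Given surfaces:
  Surface 1: 74.7 * 0.62 = 46.314
  Surface 2: 74.2 * 0.13 = 9.646
Formula: A = sum(Si * alpha_i)
A = 46.314 + 9.646
A = 55.96

55.96 sabins


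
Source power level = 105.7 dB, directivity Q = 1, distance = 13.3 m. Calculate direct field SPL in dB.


Given values:
  Lw = 105.7 dB, Q = 1, r = 13.3 m
Formula: SPL = Lw + 10 * log10(Q / (4 * pi * r^2))
Compute 4 * pi * r^2 = 4 * pi * 13.3^2 = 2222.8653
Compute Q / denom = 1 / 2222.8653 = 0.00044987
Compute 10 * log10(0.00044987) = -33.4691
SPL = 105.7 + (-33.4691) = 72.23

72.23 dB


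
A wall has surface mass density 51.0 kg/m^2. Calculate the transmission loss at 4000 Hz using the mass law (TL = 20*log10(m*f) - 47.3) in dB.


Given values:
  m = 51.0 kg/m^2, f = 4000 Hz
Formula: TL = 20 * log10(m * f) - 47.3
Compute m * f = 51.0 * 4000 = 204000.0
Compute log10(204000.0) = 5.30963
Compute 20 * 5.30963 = 106.1926
TL = 106.1926 - 47.3 = 58.89

58.89 dB


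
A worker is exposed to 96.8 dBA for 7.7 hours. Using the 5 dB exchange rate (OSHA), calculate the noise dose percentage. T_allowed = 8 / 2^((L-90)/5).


Given values:
  L = 96.8 dBA, T = 7.7 hours
Formula: T_allowed = 8 / 2^((L - 90) / 5)
Compute exponent: (96.8 - 90) / 5 = 1.36
Compute 2^(1.36) = 2.566852
T_allowed = 8 / 2.566852 = 3.116658 hours
Dose = (T / T_allowed) * 100
Dose = (7.7 / 3.116658) * 100 = 247.06

247.06 %


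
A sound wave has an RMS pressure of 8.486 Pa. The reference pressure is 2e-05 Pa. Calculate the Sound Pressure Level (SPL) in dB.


Given values:
  p = 8.486 Pa
  p_ref = 2e-05 Pa
Formula: SPL = 20 * log10(p / p_ref)
Compute ratio: p / p_ref = 8.486 / 2e-05 = 424300
Compute log10: log10(424300) = 5.627673
Multiply: SPL = 20 * 5.627673 = 112.55

112.55 dB


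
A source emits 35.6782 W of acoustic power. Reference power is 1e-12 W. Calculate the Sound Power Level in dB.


Given values:
  W = 35.6782 W
  W_ref = 1e-12 W
Formula: SWL = 10 * log10(W / W_ref)
Compute ratio: W / W_ref = 35678200000000
Compute log10: log10(35678200000000) = 13.552403
Multiply: SWL = 10 * 13.552403 = 135.52

135.52 dB


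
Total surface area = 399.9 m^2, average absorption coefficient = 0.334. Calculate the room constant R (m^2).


Given values:
  S = 399.9 m^2, alpha = 0.334
Formula: R = S * alpha / (1 - alpha)
Numerator: 399.9 * 0.334 = 133.5666
Denominator: 1 - 0.334 = 0.666
R = 133.5666 / 0.666 = 200.55

200.55 m^2


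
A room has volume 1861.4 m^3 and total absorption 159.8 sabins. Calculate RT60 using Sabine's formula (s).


Given values:
  V = 1861.4 m^3
  A = 159.8 sabins
Formula: RT60 = 0.161 * V / A
Numerator: 0.161 * 1861.4 = 299.6854
RT60 = 299.6854 / 159.8 = 1.875

1.875 s


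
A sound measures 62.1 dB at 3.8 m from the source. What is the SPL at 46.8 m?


Given values:
  SPL1 = 62.1 dB, r1 = 3.8 m, r2 = 46.8 m
Formula: SPL2 = SPL1 - 20 * log10(r2 / r1)
Compute ratio: r2 / r1 = 46.8 / 3.8 = 12.3158
Compute log10: log10(12.3158) = 1.090463
Compute drop: 20 * 1.090463 = 21.8093
SPL2 = 62.1 - 21.8093 = 40.29

40.29 dB


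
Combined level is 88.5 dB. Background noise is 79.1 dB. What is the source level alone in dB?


Given values:
  L_total = 88.5 dB, L_bg = 79.1 dB
Formula: L_source = 10 * log10(10^(L_total/10) - 10^(L_bg/10))
Convert to linear:
  10^(88.5/10) = 707945784.3841
  10^(79.1/10) = 81283051.6164
Difference: 707945784.3841 - 81283051.6164 = 626662732.7677
L_source = 10 * log10(626662732.7677) = 87.97

87.97 dB


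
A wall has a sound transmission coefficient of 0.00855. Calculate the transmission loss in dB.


Given values:
  tau = 0.00855
Formula: TL = 10 * log10(1 / tau)
Compute 1 / tau = 1 / 0.00855 = 116.9591
Compute log10(116.9591) = 2.068034
TL = 10 * 2.068034 = 20.68

20.68 dB


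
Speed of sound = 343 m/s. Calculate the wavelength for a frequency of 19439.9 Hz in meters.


Given values:
  c = 343 m/s, f = 19439.9 Hz
Formula: lambda = c / f
lambda = 343 / 19439.9
lambda = 0.0176

0.0176 m


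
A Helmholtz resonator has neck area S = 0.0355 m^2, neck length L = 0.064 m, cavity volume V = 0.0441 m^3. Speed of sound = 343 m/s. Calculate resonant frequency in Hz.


Given values:
  S = 0.0355 m^2, L = 0.064 m, V = 0.0441 m^3, c = 343 m/s
Formula: f = (c / (2*pi)) * sqrt(S / (V * L))
Compute V * L = 0.0441 * 0.064 = 0.0028224
Compute S / (V * L) = 0.0355 / 0.0028224 = 12.5779
Compute sqrt(12.5779) = 3.546534
Compute c / (2*pi) = 343 / 6.283185 = 54.590148
f = 54.590148 * 3.546534 = 193.61

193.61 Hz


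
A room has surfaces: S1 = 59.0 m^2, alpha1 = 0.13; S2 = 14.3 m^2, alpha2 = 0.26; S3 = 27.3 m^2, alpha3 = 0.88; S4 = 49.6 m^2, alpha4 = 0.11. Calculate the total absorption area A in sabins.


Given surfaces:
  Surface 1: 59.0 * 0.13 = 7.67
  Surface 2: 14.3 * 0.26 = 3.718
  Surface 3: 27.3 * 0.88 = 24.024
  Surface 4: 49.6 * 0.11 = 5.456
Formula: A = sum(Si * alpha_i)
A = 7.67 + 3.718 + 24.024 + 5.456
A = 40.87

40.87 sabins


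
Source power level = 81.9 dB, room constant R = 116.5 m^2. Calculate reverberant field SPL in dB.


Given values:
  Lw = 81.9 dB, R = 116.5 m^2
Formula: SPL = Lw + 10 * log10(4 / R)
Compute 4 / R = 4 / 116.5 = 0.034335
Compute 10 * log10(0.034335) = -14.6426
SPL = 81.9 + (-14.6426) = 67.26

67.26 dB


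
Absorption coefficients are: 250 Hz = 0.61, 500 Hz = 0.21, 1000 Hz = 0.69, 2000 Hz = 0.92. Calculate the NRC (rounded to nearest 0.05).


Given values:
  a_250 = 0.61, a_500 = 0.21
  a_1000 = 0.69, a_2000 = 0.92
Formula: NRC = (a250 + a500 + a1000 + a2000) / 4
Sum = 0.61 + 0.21 + 0.69 + 0.92 = 2.43
NRC = 2.43 / 4 = 0.6075
Rounded to nearest 0.05: 0.6

0.6


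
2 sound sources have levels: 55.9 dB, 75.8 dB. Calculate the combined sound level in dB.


Formula: L_total = 10 * log10( sum(10^(Li/10)) )
  Source 1: 10^(55.9/10) = 389045.145
  Source 2: 10^(75.8/10) = 38018939.6321
Sum of linear values = 38407984.7771
L_total = 10 * log10(38407984.7771) = 75.84

75.84 dB


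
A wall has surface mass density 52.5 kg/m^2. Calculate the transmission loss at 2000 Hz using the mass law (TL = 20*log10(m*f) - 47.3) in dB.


Given values:
  m = 52.5 kg/m^2, f = 2000 Hz
Formula: TL = 20 * log10(m * f) - 47.3
Compute m * f = 52.5 * 2000 = 105000.0
Compute log10(105000.0) = 5.021189
Compute 20 * 5.021189 = 100.4238
TL = 100.4238 - 47.3 = 53.12

53.12 dB


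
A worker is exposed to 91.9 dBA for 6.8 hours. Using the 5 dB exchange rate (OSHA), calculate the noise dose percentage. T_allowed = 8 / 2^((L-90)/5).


Given values:
  L = 91.9 dBA, T = 6.8 hours
Formula: T_allowed = 8 / 2^((L - 90) / 5)
Compute exponent: (91.9 - 90) / 5 = 0.38
Compute 2^(0.38) = 1.301342
T_allowed = 8 / 1.301342 = 6.1475 hours
Dose = (T / T_allowed) * 100
Dose = (6.8 / 6.1475) * 100 = 110.61

110.61 %


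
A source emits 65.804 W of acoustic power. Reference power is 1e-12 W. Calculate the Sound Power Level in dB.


Given values:
  W = 65.804 W
  W_ref = 1e-12 W
Formula: SWL = 10 * log10(W / W_ref)
Compute ratio: W / W_ref = 65804000000000
Compute log10: log10(65804000000000) = 13.818252
Multiply: SWL = 10 * 13.818252 = 138.18

138.18 dB


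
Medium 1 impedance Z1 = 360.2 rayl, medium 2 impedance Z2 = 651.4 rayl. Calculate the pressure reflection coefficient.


Given values:
  Z1 = 360.2 rayl, Z2 = 651.4 rayl
Formula: R = (Z2 - Z1) / (Z2 + Z1)
Numerator: Z2 - Z1 = 651.4 - 360.2 = 291.2
Denominator: Z2 + Z1 = 651.4 + 360.2 = 1011.6
R = 291.2 / 1011.6 = 0.2879

0.2879


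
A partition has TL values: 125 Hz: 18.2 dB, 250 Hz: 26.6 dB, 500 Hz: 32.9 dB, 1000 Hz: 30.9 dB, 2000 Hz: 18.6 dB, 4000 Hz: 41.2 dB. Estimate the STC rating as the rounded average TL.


Given TL values at each frequency:
  125 Hz: 18.2 dB
  250 Hz: 26.6 dB
  500 Hz: 32.9 dB
  1000 Hz: 30.9 dB
  2000 Hz: 18.6 dB
  4000 Hz: 41.2 dB
Formula: STC ~ round(average of TL values)
Sum = 18.2 + 26.6 + 32.9 + 30.9 + 18.6 + 41.2 = 168.4
Average = 168.4 / 6 = 28.07
Rounded: 28

28


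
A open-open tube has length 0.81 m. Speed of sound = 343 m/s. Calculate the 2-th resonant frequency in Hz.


Given values:
  Tube type: open-open, L = 0.81 m, c = 343 m/s, n = 2
Formula: f_n = n * c / (2 * L)
Compute 2 * L = 2 * 0.81 = 1.62
f = 2 * 343 / 1.62
f = 423.46

423.46 Hz


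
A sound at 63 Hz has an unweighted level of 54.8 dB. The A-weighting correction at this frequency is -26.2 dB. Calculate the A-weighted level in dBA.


Given values:
  SPL = 54.8 dB
  A-weighting at 63 Hz = -26.2 dB
Formula: L_A = SPL + A_weight
L_A = 54.8 + (-26.2)
L_A = 28.6

28.6 dBA


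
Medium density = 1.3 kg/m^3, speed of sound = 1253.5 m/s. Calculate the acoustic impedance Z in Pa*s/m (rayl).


Given values:
  rho = 1.3 kg/m^3
  c = 1253.5 m/s
Formula: Z = rho * c
Z = 1.3 * 1253.5
Z = 1629.55

1629.55 rayl


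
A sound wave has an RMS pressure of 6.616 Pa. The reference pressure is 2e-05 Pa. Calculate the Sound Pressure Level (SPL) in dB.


Given values:
  p = 6.616 Pa
  p_ref = 2e-05 Pa
Formula: SPL = 20 * log10(p / p_ref)
Compute ratio: p / p_ref = 6.616 / 2e-05 = 330800
Compute log10: log10(330800) = 5.519566
Multiply: SPL = 20 * 5.519566 = 110.39

110.39 dB


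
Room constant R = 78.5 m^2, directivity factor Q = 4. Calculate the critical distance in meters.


Given values:
  R = 78.5 m^2, Q = 4
Formula: d_c = 0.141 * sqrt(Q * R)
Compute Q * R = 4 * 78.5 = 314.0
Compute sqrt(314.0) = 17.72
d_c = 0.141 * 17.72 = 2.499

2.499 m


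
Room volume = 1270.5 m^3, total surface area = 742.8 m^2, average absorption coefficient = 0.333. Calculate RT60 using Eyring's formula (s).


Given values:
  V = 1270.5 m^3, S = 742.8 m^2, alpha = 0.333
Formula: RT60 = 0.161 * V / (-S * ln(1 - alpha))
Compute ln(1 - 0.333) = ln(0.667) = -0.404965
Denominator: -742.8 * -0.404965 = 300.808
Numerator: 0.161 * 1270.5 = 204.5505
RT60 = 204.5505 / 300.808 = 0.68

0.68 s


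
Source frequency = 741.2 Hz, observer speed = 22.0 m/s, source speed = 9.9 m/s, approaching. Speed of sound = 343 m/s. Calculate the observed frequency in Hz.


Given values:
  f_s = 741.2 Hz, v_o = 22.0 m/s, v_s = 9.9 m/s
  Direction: approaching
Formula: f_o = f_s * (c + v_o) / (c - v_s)
Numerator: c + v_o = 343 + 22.0 = 365.0
Denominator: c - v_s = 343 - 9.9 = 333.1
f_o = 741.2 * 365.0 / 333.1 = 812.18

812.18 Hz


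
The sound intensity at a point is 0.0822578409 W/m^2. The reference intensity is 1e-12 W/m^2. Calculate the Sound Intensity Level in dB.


Given values:
  I = 0.0822578409 W/m^2
  I_ref = 1e-12 W/m^2
Formula: SIL = 10 * log10(I / I_ref)
Compute ratio: I / I_ref = 82257840900
Compute log10: log10(82257840900) = 10.915177
Multiply: SIL = 10 * 10.915177 = 109.15

109.15 dB


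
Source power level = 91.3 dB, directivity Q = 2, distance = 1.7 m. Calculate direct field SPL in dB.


Given values:
  Lw = 91.3 dB, Q = 2, r = 1.7 m
Formula: SPL = Lw + 10 * log10(Q / (4 * pi * r^2))
Compute 4 * pi * r^2 = 4 * pi * 1.7^2 = 36.3168
Compute Q / denom = 2 / 36.3168 = 0.05507093
Compute 10 * log10(0.05507093) = -12.5908
SPL = 91.3 + (-12.5908) = 78.71

78.71 dB


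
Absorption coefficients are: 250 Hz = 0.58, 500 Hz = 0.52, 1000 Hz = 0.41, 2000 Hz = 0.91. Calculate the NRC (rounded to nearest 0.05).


Given values:
  a_250 = 0.58, a_500 = 0.52
  a_1000 = 0.41, a_2000 = 0.91
Formula: NRC = (a250 + a500 + a1000 + a2000) / 4
Sum = 0.58 + 0.52 + 0.41 + 0.91 = 2.42
NRC = 2.42 / 4 = 0.605
Rounded to nearest 0.05: 0.6

0.6


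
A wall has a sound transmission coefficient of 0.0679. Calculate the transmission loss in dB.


Given values:
  tau = 0.0679
Formula: TL = 10 * log10(1 / tau)
Compute 1 / tau = 1 / 0.0679 = 14.7275
Compute log10(14.7275) = 1.168129
TL = 10 * 1.168129 = 11.68

11.68 dB


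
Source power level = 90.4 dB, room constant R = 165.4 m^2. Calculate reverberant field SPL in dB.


Given values:
  Lw = 90.4 dB, R = 165.4 m^2
Formula: SPL = Lw + 10 * log10(4 / R)
Compute 4 / R = 4 / 165.4 = 0.024184
Compute 10 * log10(0.024184) = -16.1647
SPL = 90.4 + (-16.1647) = 74.24

74.24 dB


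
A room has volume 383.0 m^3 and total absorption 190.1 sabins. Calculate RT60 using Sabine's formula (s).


Given values:
  V = 383.0 m^3
  A = 190.1 sabins
Formula: RT60 = 0.161 * V / A
Numerator: 0.161 * 383.0 = 61.663
RT60 = 61.663 / 190.1 = 0.324

0.324 s


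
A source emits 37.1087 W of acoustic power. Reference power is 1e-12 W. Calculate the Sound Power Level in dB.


Given values:
  W = 37.1087 W
  W_ref = 1e-12 W
Formula: SWL = 10 * log10(W / W_ref)
Compute ratio: W / W_ref = 37108700000000
Compute log10: log10(37108700000000) = 13.569476
Multiply: SWL = 10 * 13.569476 = 135.69

135.69 dB


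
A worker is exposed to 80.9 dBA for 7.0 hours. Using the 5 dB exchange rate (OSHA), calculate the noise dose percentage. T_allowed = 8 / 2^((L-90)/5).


Given values:
  L = 80.9 dBA, T = 7.0 hours
Formula: T_allowed = 8 / 2^((L - 90) / 5)
Compute exponent: (80.9 - 90) / 5 = -1.82
Compute 2^(-1.82) = 0.283221
T_allowed = 8 / 0.283221 = 28.246493 hours
Dose = (T / T_allowed) * 100
Dose = (7.0 / 28.246493) * 100 = 24.78

24.78 %


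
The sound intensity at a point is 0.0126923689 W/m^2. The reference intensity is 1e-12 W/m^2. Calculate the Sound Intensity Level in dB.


Given values:
  I = 0.0126923689 W/m^2
  I_ref = 1e-12 W/m^2
Formula: SIL = 10 * log10(I / I_ref)
Compute ratio: I / I_ref = 12692368900
Compute log10: log10(12692368900) = 10.103543
Multiply: SIL = 10 * 10.103543 = 101.04

101.04 dB


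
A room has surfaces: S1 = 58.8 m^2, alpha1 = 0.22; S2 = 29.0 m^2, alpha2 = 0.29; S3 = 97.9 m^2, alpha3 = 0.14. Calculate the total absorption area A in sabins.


Given surfaces:
  Surface 1: 58.8 * 0.22 = 12.936
  Surface 2: 29.0 * 0.29 = 8.41
  Surface 3: 97.9 * 0.14 = 13.706
Formula: A = sum(Si * alpha_i)
A = 12.936 + 8.41 + 13.706
A = 35.05

35.05 sabins


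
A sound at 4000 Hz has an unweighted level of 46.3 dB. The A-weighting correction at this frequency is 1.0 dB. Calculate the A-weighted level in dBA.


Given values:
  SPL = 46.3 dB
  A-weighting at 4000 Hz = 1.0 dB
Formula: L_A = SPL + A_weight
L_A = 46.3 + (1.0)
L_A = 47.3

47.3 dBA


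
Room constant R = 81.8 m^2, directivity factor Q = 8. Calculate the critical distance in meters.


Given values:
  R = 81.8 m^2, Q = 8
Formula: d_c = 0.141 * sqrt(Q * R)
Compute Q * R = 8 * 81.8 = 654.4
Compute sqrt(654.4) = 25.5812
d_c = 0.141 * 25.5812 = 3.607

3.607 m


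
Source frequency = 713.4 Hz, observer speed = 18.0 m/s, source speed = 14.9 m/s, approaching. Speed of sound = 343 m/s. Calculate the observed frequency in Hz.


Given values:
  f_s = 713.4 Hz, v_o = 18.0 m/s, v_s = 14.9 m/s
  Direction: approaching
Formula: f_o = f_s * (c + v_o) / (c - v_s)
Numerator: c + v_o = 343 + 18.0 = 361.0
Denominator: c - v_s = 343 - 14.9 = 328.1
f_o = 713.4 * 361.0 / 328.1 = 784.94

784.94 Hz


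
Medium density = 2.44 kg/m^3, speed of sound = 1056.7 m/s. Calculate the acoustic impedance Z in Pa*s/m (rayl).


Given values:
  rho = 2.44 kg/m^3
  c = 1056.7 m/s
Formula: Z = rho * c
Z = 2.44 * 1056.7
Z = 2578.35

2578.35 rayl


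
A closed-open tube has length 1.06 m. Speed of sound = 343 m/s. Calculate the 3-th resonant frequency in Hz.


Given values:
  Tube type: closed-open, L = 1.06 m, c = 343 m/s, n = 3
Formula: f_n = (2n - 1) * c / (4 * L)
Compute 2n - 1 = 2*3 - 1 = 5
Compute 4 * L = 4 * 1.06 = 4.24
f = 5 * 343 / 4.24
f = 404.48

404.48 Hz


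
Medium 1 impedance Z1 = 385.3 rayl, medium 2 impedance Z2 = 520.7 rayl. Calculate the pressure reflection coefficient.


Given values:
  Z1 = 385.3 rayl, Z2 = 520.7 rayl
Formula: R = (Z2 - Z1) / (Z2 + Z1)
Numerator: Z2 - Z1 = 520.7 - 385.3 = 135.4
Denominator: Z2 + Z1 = 520.7 + 385.3 = 906.0
R = 135.4 / 906.0 = 0.1494

0.1494


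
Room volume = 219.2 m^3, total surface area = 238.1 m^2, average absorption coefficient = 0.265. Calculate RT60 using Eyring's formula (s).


Given values:
  V = 219.2 m^3, S = 238.1 m^2, alpha = 0.265
Formula: RT60 = 0.161 * V / (-S * ln(1 - alpha))
Compute ln(1 - 0.265) = ln(0.735) = -0.307885
Denominator: -238.1 * -0.307885 = 73.3074
Numerator: 0.161 * 219.2 = 35.2912
RT60 = 35.2912 / 73.3074 = 0.481

0.481 s


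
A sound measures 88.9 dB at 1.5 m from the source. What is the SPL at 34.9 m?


Given values:
  SPL1 = 88.9 dB, r1 = 1.5 m, r2 = 34.9 m
Formula: SPL2 = SPL1 - 20 * log10(r2 / r1)
Compute ratio: r2 / r1 = 34.9 / 1.5 = 23.2667
Compute log10: log10(23.2667) = 1.366735
Compute drop: 20 * 1.366735 = 27.3347
SPL2 = 88.9 - 27.3347 = 61.57

61.57 dB


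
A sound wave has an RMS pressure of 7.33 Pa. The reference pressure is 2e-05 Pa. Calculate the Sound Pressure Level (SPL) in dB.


Given values:
  p = 7.33 Pa
  p_ref = 2e-05 Pa
Formula: SPL = 20 * log10(p / p_ref)
Compute ratio: p / p_ref = 7.33 / 2e-05 = 366500
Compute log10: log10(366500) = 5.564074
Multiply: SPL = 20 * 5.564074 = 111.28

111.28 dB


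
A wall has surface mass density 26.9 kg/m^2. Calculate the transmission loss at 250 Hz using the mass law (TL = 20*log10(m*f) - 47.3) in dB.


Given values:
  m = 26.9 kg/m^2, f = 250 Hz
Formula: TL = 20 * log10(m * f) - 47.3
Compute m * f = 26.9 * 250 = 6725.0
Compute log10(6725.0) = 3.827692
Compute 20 * 3.827692 = 76.5538
TL = 76.5538 - 47.3 = 29.25

29.25 dB


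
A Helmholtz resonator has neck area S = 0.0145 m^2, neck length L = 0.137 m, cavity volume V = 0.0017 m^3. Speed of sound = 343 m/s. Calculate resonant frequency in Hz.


Given values:
  S = 0.0145 m^2, L = 0.137 m, V = 0.0017 m^3, c = 343 m/s
Formula: f = (c / (2*pi)) * sqrt(S / (V * L))
Compute V * L = 0.0017 * 0.137 = 0.0002329
Compute S / (V * L) = 0.0145 / 0.0002329 = 62.2585
Compute sqrt(62.2585) = 7.890406
Compute c / (2*pi) = 343 / 6.283185 = 54.590148
f = 54.590148 * 7.890406 = 430.74

430.74 Hz


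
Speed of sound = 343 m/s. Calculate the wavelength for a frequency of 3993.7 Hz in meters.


Given values:
  c = 343 m/s, f = 3993.7 Hz
Formula: lambda = c / f
lambda = 343 / 3993.7
lambda = 0.0859

0.0859 m


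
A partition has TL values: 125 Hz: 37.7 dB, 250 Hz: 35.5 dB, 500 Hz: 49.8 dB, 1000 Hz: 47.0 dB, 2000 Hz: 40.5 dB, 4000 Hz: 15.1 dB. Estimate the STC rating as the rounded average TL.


Given TL values at each frequency:
  125 Hz: 37.7 dB
  250 Hz: 35.5 dB
  500 Hz: 49.8 dB
  1000 Hz: 47.0 dB
  2000 Hz: 40.5 dB
  4000 Hz: 15.1 dB
Formula: STC ~ round(average of TL values)
Sum = 37.7 + 35.5 + 49.8 + 47.0 + 40.5 + 15.1 = 225.6
Average = 225.6 / 6 = 37.6
Rounded: 38

38


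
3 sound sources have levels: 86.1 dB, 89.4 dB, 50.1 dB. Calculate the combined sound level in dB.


Formula: L_total = 10 * log10( sum(10^(Li/10)) )
  Source 1: 10^(86.1/10) = 407380277.8041
  Source 2: 10^(89.4/10) = 870963589.9561
  Source 3: 10^(50.1/10) = 102329.2992
Sum of linear values = 1278446197.0594
L_total = 10 * log10(1278446197.0594) = 91.07

91.07 dB


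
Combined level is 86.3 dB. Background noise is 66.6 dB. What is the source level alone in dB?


Given values:
  L_total = 86.3 dB, L_bg = 66.6 dB
Formula: L_source = 10 * log10(10^(L_total/10) - 10^(L_bg/10))
Convert to linear:
  10^(86.3/10) = 426579518.8016
  10^(66.6/10) = 4570881.8961
Difference: 426579518.8016 - 4570881.8961 = 422008636.9055
L_source = 10 * log10(422008636.9055) = 86.25

86.25 dB


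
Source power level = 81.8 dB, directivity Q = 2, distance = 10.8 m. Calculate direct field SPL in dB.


Given values:
  Lw = 81.8 dB, Q = 2, r = 10.8 m
Formula: SPL = Lw + 10 * log10(Q / (4 * pi * r^2))
Compute 4 * pi * r^2 = 4 * pi * 10.8^2 = 1465.7415
Compute Q / denom = 2 / 1465.7415 = 0.0013645
Compute 10 * log10(0.0013645) = -28.6503
SPL = 81.8 + (-28.6503) = 53.15

53.15 dB


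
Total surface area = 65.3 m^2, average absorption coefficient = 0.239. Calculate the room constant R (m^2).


Given values:
  S = 65.3 m^2, alpha = 0.239
Formula: R = S * alpha / (1 - alpha)
Numerator: 65.3 * 0.239 = 15.6067
Denominator: 1 - 0.239 = 0.761
R = 15.6067 / 0.761 = 20.51

20.51 m^2


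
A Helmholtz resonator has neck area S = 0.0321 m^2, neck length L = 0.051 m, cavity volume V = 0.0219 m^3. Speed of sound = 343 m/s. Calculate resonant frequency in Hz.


Given values:
  S = 0.0321 m^2, L = 0.051 m, V = 0.0219 m^3, c = 343 m/s
Formula: f = (c / (2*pi)) * sqrt(S / (V * L))
Compute V * L = 0.0219 * 0.051 = 0.0011169
Compute S / (V * L) = 0.0321 / 0.0011169 = 28.7403
Compute sqrt(28.7403) = 5.360998
Compute c / (2*pi) = 343 / 6.283185 = 54.590148
f = 54.590148 * 5.360998 = 292.66

292.66 Hz


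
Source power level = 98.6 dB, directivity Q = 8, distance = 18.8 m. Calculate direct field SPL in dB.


Given values:
  Lw = 98.6 dB, Q = 8, r = 18.8 m
Formula: SPL = Lw + 10 * log10(Q / (4 * pi * r^2))
Compute 4 * pi * r^2 = 4 * pi * 18.8^2 = 4441.458
Compute Q / denom = 8 / 4441.458 = 0.00180121
Compute 10 * log10(0.00180121) = -27.4444
SPL = 98.6 + (-27.4444) = 71.16

71.16 dB


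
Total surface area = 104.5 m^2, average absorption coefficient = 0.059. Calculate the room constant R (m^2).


Given values:
  S = 104.5 m^2, alpha = 0.059
Formula: R = S * alpha / (1 - alpha)
Numerator: 104.5 * 0.059 = 6.1655
Denominator: 1 - 0.059 = 0.941
R = 6.1655 / 0.941 = 6.55

6.55 m^2


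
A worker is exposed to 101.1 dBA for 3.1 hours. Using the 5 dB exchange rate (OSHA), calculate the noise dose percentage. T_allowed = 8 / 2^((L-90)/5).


Given values:
  L = 101.1 dBA, T = 3.1 hours
Formula: T_allowed = 8 / 2^((L - 90) / 5)
Compute exponent: (101.1 - 90) / 5 = 2.22
Compute 2^(2.22) = 4.658934
T_allowed = 8 / 4.658934 = 1.717131 hours
Dose = (T / T_allowed) * 100
Dose = (3.1 / 1.717131) * 100 = 180.53

180.53 %
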